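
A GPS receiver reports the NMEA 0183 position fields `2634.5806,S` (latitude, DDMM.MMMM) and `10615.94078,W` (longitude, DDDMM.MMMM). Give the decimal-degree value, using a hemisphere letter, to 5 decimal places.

Latitude: split at 2 digits → 26° and 34.5806′; 26 + 34.5806/60 = 26.576343
λ: degrees = first 3 digits = 106, minutes = 15.94078; 106 + 15.94078/60 = 106.265680

26.57634° S, 106.26568° W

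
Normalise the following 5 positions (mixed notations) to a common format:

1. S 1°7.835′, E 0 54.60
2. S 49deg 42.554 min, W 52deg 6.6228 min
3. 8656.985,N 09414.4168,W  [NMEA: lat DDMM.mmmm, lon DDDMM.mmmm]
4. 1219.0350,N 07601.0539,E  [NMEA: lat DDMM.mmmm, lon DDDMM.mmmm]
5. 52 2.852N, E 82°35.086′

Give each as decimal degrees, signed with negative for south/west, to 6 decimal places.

1. -1.130583, 0.910000
2. -49.709233, -52.110380
3. 86.949750, -94.240280
4. 12.317250, 76.017565
5. 52.047533, 82.584767

Point 1:
  Latitude: 7.835′ = 0.130583°; total 1.1305833
  S ⇒ negate
  Lon: 54.6′ = 0.910000°; total 0.9100000
  E ⇒ keep positive
Point 2:
  φ: 42.554′ = 0.709233°; total 49.7092333
  S → negative
  Longitude: 6.6228′ = 0.110380°; total 52.1103800
  hemisphere W, so the sign is −
Point 3:
  Latitude: degrees = first 2 digits = 86, minutes = 56.985; 86 + 56.985/60 = 86.9497500
  N → positive
  Lon: degrees = first 3 digits = 94, minutes = 14.4168; 94 + 14.4168/60 = 94.2402800
  W ⇒ negate
Point 4:
  Lat: split at 2 digits → 12° and 19.035′; 12 + 19.035/60 = 12.3172500
  N ⇒ keep positive
  λ: degrees = first 3 digits = 76, minutes = 1.0539; 76 + 1.0539/60 = 76.0175650
  E → positive
Point 5:
  φ: 2.852′ = 0.047533°; total 52.0475333
  N → positive
  λ: 35.086′ = 0.584767°; total 82.5847667
  E → positive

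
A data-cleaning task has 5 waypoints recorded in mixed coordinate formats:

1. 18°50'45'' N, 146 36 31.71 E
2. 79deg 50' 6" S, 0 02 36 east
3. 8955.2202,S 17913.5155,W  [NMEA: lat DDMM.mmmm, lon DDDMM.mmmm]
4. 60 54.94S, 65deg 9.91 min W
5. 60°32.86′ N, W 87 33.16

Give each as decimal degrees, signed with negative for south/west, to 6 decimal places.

Point 1:
  φ: 50′ + 45″ = 50.75000′; 18 + 50.75000/60 = 18.8458333
  N → positive
  λ: 146° + 36/60 + 31.71/3600 = 146 + 0.600000 + 0.008808 = 146.6088083
  E → positive
Point 2:
  Latitude: 79 + 50/60 + 6/3600 = 79.8350000
  S ⇒ negate
  Lon: 0 + 2/60 + 36/3600 = 0.0433333
  E → positive
Point 3:
  Latitude: degrees = first 2 digits = 89, minutes = 55.2202; 89 + 55.2202/60 = 89.9203367
  S → negative
  λ: degrees = first 3 digits = 179, minutes = 13.5155; 179 + 13.5155/60 = 179.2252583
  W ⇒ negate
Point 4:
  Lat: 54.94′ = 0.915667°; total 60.9156667
  S ⇒ negate
  Lon: 65 + 9.91/60 = 65.1651667
  W ⇒ negate
Point 5:
  φ: 32.86′ = 0.547667°; total 60.5476667
  N ⇒ keep positive
  Longitude: 33.16′ = 0.552667°; total 87.5526667
  W ⇒ negate

1. 18.845833, 146.608808
2. -79.835000, 0.043333
3. -89.920337, -179.225258
4. -60.915667, -65.165167
5. 60.547667, -87.552667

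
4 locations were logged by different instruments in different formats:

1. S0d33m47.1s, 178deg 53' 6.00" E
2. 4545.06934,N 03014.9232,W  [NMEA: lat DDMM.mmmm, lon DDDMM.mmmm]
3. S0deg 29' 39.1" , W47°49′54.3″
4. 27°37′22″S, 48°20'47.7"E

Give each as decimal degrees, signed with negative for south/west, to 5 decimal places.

1. -0.56308, 178.88500
2. 45.75116, -30.24872
3. -0.49419, -47.83175
4. -27.62278, 48.34658

Point 1:
  Latitude: 33′ + 47.1″ = 33.78500′; 0 + 33.78500/60 = 0.563083
  S ⇒ negate
  Lon: 53′ + 6″ = 53.10000′; 178 + 53.10000/60 = 178.885000
  E → positive
Point 2:
  φ: split at 2 digits → 45° and 45.06934′; 45 + 45.06934/60 = 45.751156
  N ⇒ keep positive
  Longitude: degrees = first 3 digits = 30, minutes = 14.9232; 30 + 14.9232/60 = 30.248720
  hemisphere W, so the sign is −
Point 3:
  Latitude: 29′ + 39.1″ = 29.65167′; 0 + 29.65167/60 = 0.494194
  S ⇒ negate
  λ: 47° + 49/60 + 54.3/3600 = 47 + 0.816667 + 0.015083 = 47.831750
  hemisphere W, so the sign is −
Point 4:
  Latitude: 37′ + 22″ = 37.36667′; 27 + 37.36667/60 = 27.622778
  S ⇒ negate
  Longitude: 48 + 20/60 + 47.7/3600 = 48.346583
  E → positive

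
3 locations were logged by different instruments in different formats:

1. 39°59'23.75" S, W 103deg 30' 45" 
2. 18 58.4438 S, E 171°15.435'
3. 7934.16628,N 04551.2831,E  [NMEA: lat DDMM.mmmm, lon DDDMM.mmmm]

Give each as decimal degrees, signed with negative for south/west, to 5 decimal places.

1. -39.98993, -103.51250
2. -18.97406, 171.25725
3. 79.56944, 45.85472

Point 1:
  Latitude: 39° + 59/60 + 23.75/3600 = 39 + 0.983333 + 0.006597 = 39.989931
  S ⇒ negate
  Lon: 103° + 30/60 + 45/3600 = 103 + 0.500000 + 0.012500 = 103.512500
  W ⇒ negate
Point 2:
  φ: 18 + 58.4438/60 = 18.974063
  S → negative
  Lon: 171 + 15.435/60 = 171.257250
  E ⇒ keep positive
Point 3:
  Latitude: degrees = first 2 digits = 79, minutes = 34.16628; 79 + 34.16628/60 = 79.569438
  N → positive
  λ: degrees = first 3 digits = 45, minutes = 51.2831; 45 + 51.2831/60 = 45.854718
  E ⇒ keep positive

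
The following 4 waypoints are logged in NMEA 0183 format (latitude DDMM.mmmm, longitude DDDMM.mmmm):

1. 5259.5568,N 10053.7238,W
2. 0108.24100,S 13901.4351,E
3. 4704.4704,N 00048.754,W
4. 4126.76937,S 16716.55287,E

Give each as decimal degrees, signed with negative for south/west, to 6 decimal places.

Point 1:
  φ: degrees = first 2 digits = 52, minutes = 59.5568; 52 + 59.5568/60 = 52.9926133
  N → positive
  λ: split at 3 digits → 100° and 53.7238′; 100 + 53.7238/60 = 100.8953967
  hemisphere W, so the sign is −
Point 2:
  Latitude: degrees = first 2 digits = 1, minutes = 8.241; 1 + 8.241/60 = 1.1373500
  S ⇒ negate
  λ: degrees = first 3 digits = 139, minutes = 1.4351; 139 + 1.4351/60 = 139.0239183
  E ⇒ keep positive
Point 3:
  Lat: degrees = first 2 digits = 47, minutes = 4.4704; 47 + 4.4704/60 = 47.0745067
  N ⇒ keep positive
  Longitude: split at 3 digits → 000° and 48.754′; 0 + 48.754/60 = 0.8125667
  hemisphere W, so the sign is −
Point 4:
  φ: degrees = first 2 digits = 41, minutes = 26.76937; 41 + 26.76937/60 = 41.4461562
  S → negative
  Longitude: degrees = first 3 digits = 167, minutes = 16.55287; 167 + 16.55287/60 = 167.2758812
  E ⇒ keep positive

1. 52.992613, -100.895397
2. -1.137350, 139.023918
3. 47.074507, -0.812567
4. -41.446156, 167.275881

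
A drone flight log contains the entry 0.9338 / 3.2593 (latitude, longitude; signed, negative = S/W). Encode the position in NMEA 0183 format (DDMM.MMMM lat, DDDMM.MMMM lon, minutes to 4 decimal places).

0056.0280,N / 00315.5580,E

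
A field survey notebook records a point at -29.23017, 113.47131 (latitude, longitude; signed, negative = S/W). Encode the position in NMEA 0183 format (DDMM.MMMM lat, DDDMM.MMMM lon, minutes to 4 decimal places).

2913.8102,S / 11328.2786,E

Latitude is negative → S; |value| = 29.230170
Lat: minutes = (29.230170 − 29) × 60 = 13.810200
Lon: 113° + 0.471310 × 60 = 113° 28.278600′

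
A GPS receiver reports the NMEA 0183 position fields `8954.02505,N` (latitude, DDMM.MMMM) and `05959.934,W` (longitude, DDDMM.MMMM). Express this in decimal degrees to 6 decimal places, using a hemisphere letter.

Lat: split at 2 digits → 89° and 54.02505′; 89 + 54.02505/60 = 89.9004175
Longitude: degrees = first 3 digits = 59, minutes = 59.934; 59 + 59.934/60 = 59.9989000

89.900418° N, 59.998900° W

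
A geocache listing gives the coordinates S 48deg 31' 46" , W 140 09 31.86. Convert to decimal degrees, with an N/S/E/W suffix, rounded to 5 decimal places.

48.52944° S, 140.15885° W

φ: 48° + 31/60 + 46/3600 = 48 + 0.516667 + 0.012778 = 48.529444
Longitude: 9′ + 31.86″ = 9.53100′; 140 + 9.53100/60 = 140.158850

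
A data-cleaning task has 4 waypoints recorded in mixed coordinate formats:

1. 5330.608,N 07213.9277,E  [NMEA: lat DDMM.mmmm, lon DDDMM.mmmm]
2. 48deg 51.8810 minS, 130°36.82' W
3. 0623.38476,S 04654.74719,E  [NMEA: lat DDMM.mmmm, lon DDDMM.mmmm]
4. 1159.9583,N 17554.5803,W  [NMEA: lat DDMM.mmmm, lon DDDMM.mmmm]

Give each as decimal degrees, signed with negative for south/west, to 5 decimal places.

1. 53.51013, 72.23213
2. -48.86468, -130.61367
3. -6.38975, 46.91245
4. 11.99931, -175.90967

Point 1:
  Lat: split at 2 digits → 53° and 30.608′; 53 + 30.608/60 = 53.510133
  N ⇒ keep positive
  Lon: degrees = first 3 digits = 72, minutes = 13.9277; 72 + 13.9277/60 = 72.232128
  E ⇒ keep positive
Point 2:
  Latitude: 48 + 51.881/60 = 48.864683
  S → negative
  Lon: 36.82′ = 0.613667°; total 130.613667
  hemisphere W, so the sign is −
Point 3:
  Latitude: split at 2 digits → 06° and 23.38476′; 6 + 23.38476/60 = 6.389746
  S → negative
  Longitude: degrees = first 3 digits = 46, minutes = 54.74719; 46 + 54.74719/60 = 46.912453
  E → positive
Point 4:
  φ: split at 2 digits → 11° and 59.9583′; 11 + 59.9583/60 = 11.999305
  N → positive
  Longitude: degrees = first 3 digits = 175, minutes = 54.5803; 175 + 54.5803/60 = 175.909672
  W → negative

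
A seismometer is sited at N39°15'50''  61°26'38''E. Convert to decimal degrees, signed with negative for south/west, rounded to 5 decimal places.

39.26389, 61.44389

φ: 39° + 15/60 + 50/3600 = 39 + 0.250000 + 0.013889 = 39.263889
N ⇒ keep positive
λ: 26′ + 38″ = 26.63333′; 61 + 26.63333/60 = 61.443889
E → positive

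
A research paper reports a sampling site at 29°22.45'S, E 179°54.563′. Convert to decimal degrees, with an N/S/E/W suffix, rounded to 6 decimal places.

Lat: 22.45′ = 0.374167°; total 29.3741667
λ: 54.563′ = 0.909383°; total 179.9093833

29.374167° S, 179.909383° E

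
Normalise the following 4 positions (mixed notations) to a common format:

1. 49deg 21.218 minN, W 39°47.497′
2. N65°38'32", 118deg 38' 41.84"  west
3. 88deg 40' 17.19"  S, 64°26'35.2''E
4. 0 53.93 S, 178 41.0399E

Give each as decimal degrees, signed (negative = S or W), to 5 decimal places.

Point 1:
  φ: 21.218′ = 0.353633°; total 49.353633
  N → positive
  Lon: 39 + 47.497/60 = 39.791617
  W → negative
Point 2:
  φ: 38′ + 32″ = 38.53333′; 65 + 38.53333/60 = 65.642222
  N ⇒ keep positive
  λ: 38′ + 41.84″ = 38.69733′; 118 + 38.69733/60 = 118.644956
  W → negative
Point 3:
  φ: 88 + 40/60 + 17.19/3600 = 88.671442
  S ⇒ negate
  Lon: 26′ + 35.2″ = 26.58667′; 64 + 26.58667/60 = 64.443111
  E → positive
Point 4:
  Lat: 0 + 53.93/60 = 0.898833
  S → negative
  Lon: 41.0399′ = 0.683998°; total 178.683998
  E → positive

1. 49.35363, -39.79162
2. 65.64222, -118.64496
3. -88.67144, 64.44311
4. -0.89883, 178.68400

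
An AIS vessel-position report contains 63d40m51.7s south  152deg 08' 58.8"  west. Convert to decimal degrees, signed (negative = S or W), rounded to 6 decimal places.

Lat: 40′ + 51.7″ = 40.86167′; 63 + 40.86167/60 = 63.6810278
S → negative
Lon: 152 + 8/60 + 58.8/3600 = 152.1496667
W → negative

-63.681028, -152.149667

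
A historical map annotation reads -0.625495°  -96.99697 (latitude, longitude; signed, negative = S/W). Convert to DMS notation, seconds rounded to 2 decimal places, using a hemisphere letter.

Latitude is negative → S; |value| = 0.625495
Lat: 0.625495 × 60 = 37.52970′ → 37′, remainder × 60 = 31.7820″
Longitude is negative → W; |value| = 96.996970
Lon: whole degrees 96; 59.81820′ → 59′ and 49.0920″

0°37′31.78″ S, 96°59′49.09″ W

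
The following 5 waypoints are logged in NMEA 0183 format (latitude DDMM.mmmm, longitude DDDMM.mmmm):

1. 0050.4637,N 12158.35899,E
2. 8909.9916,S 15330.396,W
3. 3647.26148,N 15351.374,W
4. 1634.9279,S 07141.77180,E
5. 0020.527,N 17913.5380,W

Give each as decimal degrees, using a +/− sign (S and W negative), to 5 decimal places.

1. 0.84106, 121.97265
2. -89.16653, -153.50660
3. 36.78769, -153.85623
4. -16.58213, 71.69620
5. 0.34212, -179.22563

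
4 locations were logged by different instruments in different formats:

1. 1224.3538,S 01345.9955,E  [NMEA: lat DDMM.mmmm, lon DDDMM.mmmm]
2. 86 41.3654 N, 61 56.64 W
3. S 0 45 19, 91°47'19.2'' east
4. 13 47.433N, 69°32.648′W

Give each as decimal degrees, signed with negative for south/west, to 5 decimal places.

Point 1:
  Latitude: degrees = first 2 digits = 12, minutes = 24.3538; 12 + 24.3538/60 = 12.405897
  S ⇒ negate
  Longitude: split at 3 digits → 013° and 45.9955′; 13 + 45.9955/60 = 13.766592
  E → positive
Point 2:
  φ: 41.3654′ = 0.689423°; total 86.689423
  N ⇒ keep positive
  Longitude: 56.64′ = 0.944000°; total 61.944000
  hemisphere W, so the sign is −
Point 3:
  Lat: 0 + 45/60 + 19/3600 = 0.755278
  S → negative
  Lon: 91° + 47/60 + 19.2/3600 = 91 + 0.783333 + 0.005333 = 91.788667
  E ⇒ keep positive
Point 4:
  Lat: 13 + 47.433/60 = 13.790550
  N → positive
  Lon: 69 + 32.648/60 = 69.544133
  hemisphere W, so the sign is −

1. -12.40590, 13.76659
2. 86.68942, -61.94400
3. -0.75528, 91.78867
4. 13.79055, -69.54413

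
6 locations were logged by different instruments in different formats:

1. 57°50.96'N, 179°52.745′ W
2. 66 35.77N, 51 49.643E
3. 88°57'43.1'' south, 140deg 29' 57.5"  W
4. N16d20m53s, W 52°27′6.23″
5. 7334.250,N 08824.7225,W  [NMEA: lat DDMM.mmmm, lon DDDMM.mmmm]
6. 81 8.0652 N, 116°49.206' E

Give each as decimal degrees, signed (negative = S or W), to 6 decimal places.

Point 1:
  φ: 50.96′ = 0.849333°; total 57.8493333
  N → positive
  Lon: 52.745′ = 0.879083°; total 179.8790833
  hemisphere W, so the sign is −
Point 2:
  φ: 35.77′ = 0.596167°; total 66.5961667
  N → positive
  Lon: 49.643′ = 0.827383°; total 51.8273833
  E ⇒ keep positive
Point 3:
  Lat: 88° + 57/60 + 43.1/3600 = 88 + 0.950000 + 0.011972 = 88.9619722
  hemisphere S, so the sign is −
  λ: 140 + 29/60 + 57.5/3600 = 140.4993056
  hemisphere W, so the sign is −
Point 4:
  Latitude: 20′ + 53″ = 20.88333′; 16 + 20.88333/60 = 16.3480556
  N ⇒ keep positive
  Lon: 52 + 27/60 + 6.23/3600 = 52.4517306
  hemisphere W, so the sign is −
Point 5:
  φ: degrees = first 2 digits = 73, minutes = 34.25; 73 + 34.25/60 = 73.5708333
  N ⇒ keep positive
  Longitude: split at 3 digits → 088° and 24.7225′; 88 + 24.7225/60 = 88.4120417
  W ⇒ negate
Point 6:
  Lat: 8.0652′ = 0.134420°; total 81.1344200
  N → positive
  Lon: 116 + 49.206/60 = 116.8201000
  E ⇒ keep positive

1. 57.849333, -179.879083
2. 66.596167, 51.827383
3. -88.961972, -140.499306
4. 16.348056, -52.451731
5. 73.570833, -88.412042
6. 81.134420, 116.820100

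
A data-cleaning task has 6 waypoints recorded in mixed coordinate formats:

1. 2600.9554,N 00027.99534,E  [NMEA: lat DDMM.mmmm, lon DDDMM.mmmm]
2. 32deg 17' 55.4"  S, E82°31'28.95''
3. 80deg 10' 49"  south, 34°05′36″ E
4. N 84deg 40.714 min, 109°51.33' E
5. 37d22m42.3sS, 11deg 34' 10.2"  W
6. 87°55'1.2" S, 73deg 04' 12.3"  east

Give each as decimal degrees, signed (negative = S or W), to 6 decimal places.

1. 26.015923, 0.466589
2. -32.298722, 82.524708
3. -80.180278, 34.093333
4. 84.678567, 109.855500
5. -37.378417, -11.569500
6. -87.917000, 73.070083

Point 1:
  φ: split at 2 digits → 26° and 0.9554′; 26 + 0.9554/60 = 26.0159233
  N → positive
  Longitude: split at 3 digits → 000° and 27.99534′; 0 + 27.99534/60 = 0.4665890
  E → positive
Point 2:
  Latitude: 17′ + 55.4″ = 17.92333′; 32 + 17.92333/60 = 32.2987222
  S → negative
  Lon: 82° + 31/60 + 28.95/3600 = 82 + 0.516667 + 0.008042 = 82.5247083
  E → positive
Point 3:
  Latitude: 80 + 10/60 + 49/3600 = 80.1802778
  S → negative
  Lon: 34° + 5/60 + 36/3600 = 34 + 0.083333 + 0.010000 = 34.0933333
  E → positive
Point 4:
  φ: 84 + 40.714/60 = 84.6785667
  N → positive
  Lon: 51.33′ = 0.855500°; total 109.8555000
  E ⇒ keep positive
Point 5:
  φ: 22′ + 42.3″ = 22.70500′; 37 + 22.70500/60 = 37.3784167
  hemisphere S, so the sign is −
  Lon: 11° + 34/60 + 10.2/3600 = 11 + 0.566667 + 0.002833 = 11.5695000
  hemisphere W, so the sign is −
Point 6:
  Latitude: 55′ + 1.2″ = 55.02000′; 87 + 55.02000/60 = 87.9170000
  S ⇒ negate
  Longitude: 73 + 4/60 + 12.3/3600 = 73.0700833
  E ⇒ keep positive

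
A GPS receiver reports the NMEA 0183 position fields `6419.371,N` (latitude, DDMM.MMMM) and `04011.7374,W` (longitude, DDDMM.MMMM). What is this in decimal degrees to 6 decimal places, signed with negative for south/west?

Latitude: degrees = first 2 digits = 64, minutes = 19.371; 64 + 19.371/60 = 64.3228500
N → positive
λ: split at 3 digits → 040° and 11.7374′; 40 + 11.7374/60 = 40.1956233
W ⇒ negate

64.322850, -40.195623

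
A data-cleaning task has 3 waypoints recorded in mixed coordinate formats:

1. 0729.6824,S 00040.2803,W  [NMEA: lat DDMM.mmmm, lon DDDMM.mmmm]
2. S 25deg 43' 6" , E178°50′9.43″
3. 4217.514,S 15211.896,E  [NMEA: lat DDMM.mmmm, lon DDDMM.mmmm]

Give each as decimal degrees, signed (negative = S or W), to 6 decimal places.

1. -7.494707, -0.671338
2. -25.718333, 178.835953
3. -42.291900, 152.198267

Point 1:
  Latitude: degrees = first 2 digits = 7, minutes = 29.6824; 7 + 29.6824/60 = 7.4947067
  S → negative
  λ: degrees = first 3 digits = 0, minutes = 40.2803; 0 + 40.2803/60 = 0.6713383
  hemisphere W, so the sign is −
Point 2:
  Lat: 43′ + 6″ = 43.10000′; 25 + 43.10000/60 = 25.7183333
  S ⇒ negate
  Longitude: 178 + 50/60 + 9.43/3600 = 178.8359528
  E ⇒ keep positive
Point 3:
  Latitude: degrees = first 2 digits = 42, minutes = 17.514; 42 + 17.514/60 = 42.2919000
  S ⇒ negate
  Longitude: split at 3 digits → 152° and 11.896′; 152 + 11.896/60 = 152.1982667
  E ⇒ keep positive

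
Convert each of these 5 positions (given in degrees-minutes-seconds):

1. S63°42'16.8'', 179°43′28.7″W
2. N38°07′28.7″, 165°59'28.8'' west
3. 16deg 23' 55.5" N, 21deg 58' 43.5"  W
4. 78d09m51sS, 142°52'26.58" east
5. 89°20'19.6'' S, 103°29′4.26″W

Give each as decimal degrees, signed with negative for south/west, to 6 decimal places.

1. -63.704667, -179.724639
2. 38.124639, -165.991333
3. 16.398750, -21.978750
4. -78.164167, 142.874050
5. -89.338778, -103.484517

Point 1:
  φ: 42′ + 16.8″ = 42.28000′; 63 + 42.28000/60 = 63.7046667
  S ⇒ negate
  Lon: 179° + 43/60 + 28.7/3600 = 179 + 0.716667 + 0.007972 = 179.7246389
  hemisphere W, so the sign is −
Point 2:
  Lat: 7′ + 28.7″ = 7.47833′; 38 + 7.47833/60 = 38.1246389
  N → positive
  λ: 165 + 59/60 + 28.8/3600 = 165.9913333
  hemisphere W, so the sign is −
Point 3:
  φ: 16 + 23/60 + 55.5/3600 = 16.3987500
  N ⇒ keep positive
  Longitude: 58′ + 43.5″ = 58.72500′; 21 + 58.72500/60 = 21.9787500
  W ⇒ negate
Point 4:
  φ: 78° + 9/60 + 51/3600 = 78 + 0.150000 + 0.014167 = 78.1641667
  hemisphere S, so the sign is −
  Longitude: 142° + 52/60 + 26.58/3600 = 142 + 0.866667 + 0.007383 = 142.8740500
  E ⇒ keep positive
Point 5:
  Latitude: 89 + 20/60 + 19.6/3600 = 89.3387778
  S ⇒ negate
  λ: 103 + 29/60 + 4.26/3600 = 103.4845167
  W ⇒ negate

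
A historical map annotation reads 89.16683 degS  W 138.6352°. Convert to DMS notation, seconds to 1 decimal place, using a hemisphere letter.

89°10′0.6″ S, 138°38′6.7″ W

Lat: 0.166830° → 10.00980′; 0.00980 × 60 = 0.588″
Longitude: whole degrees 138; 38.11200′ → 38′ and 6.720″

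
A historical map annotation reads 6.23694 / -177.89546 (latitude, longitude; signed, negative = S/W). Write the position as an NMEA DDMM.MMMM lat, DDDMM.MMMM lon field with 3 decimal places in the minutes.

0614.216,N / 17753.728,W

φ: 6° + 0.236940 × 60 = 6° 14.21640′
Longitude is negative → W; |value| = 177.895460
λ: fractional part 0.895460 → 53.72760 minutes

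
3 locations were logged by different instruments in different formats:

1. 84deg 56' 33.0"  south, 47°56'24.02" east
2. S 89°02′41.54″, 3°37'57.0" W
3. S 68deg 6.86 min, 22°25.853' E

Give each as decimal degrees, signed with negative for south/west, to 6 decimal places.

1. -84.942500, 47.940006
2. -89.044872, -3.632500
3. -68.114333, 22.430883

Point 1:
  Latitude: 84° + 56/60 + 33/3600 = 84 + 0.933333 + 0.009167 = 84.9425000
  S → negative
  Longitude: 47 + 56/60 + 24.02/3600 = 47.9400056
  E ⇒ keep positive
Point 2:
  Lat: 2′ + 41.54″ = 2.69233′; 89 + 2.69233/60 = 89.0448722
  hemisphere S, so the sign is −
  Longitude: 3° + 37/60 + 57/3600 = 3 + 0.616667 + 0.015833 = 3.6325000
  hemisphere W, so the sign is −
Point 3:
  φ: 6.86′ = 0.114333°; total 68.1143333
  S ⇒ negate
  λ: 22 + 25.853/60 = 22.4308833
  E → positive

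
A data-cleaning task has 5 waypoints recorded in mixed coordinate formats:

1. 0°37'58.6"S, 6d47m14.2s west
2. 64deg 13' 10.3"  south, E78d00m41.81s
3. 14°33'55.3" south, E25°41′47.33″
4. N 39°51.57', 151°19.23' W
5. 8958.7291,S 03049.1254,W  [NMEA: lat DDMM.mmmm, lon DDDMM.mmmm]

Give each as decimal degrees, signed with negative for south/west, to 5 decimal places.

1. -0.63294, -6.78728
2. -64.21953, 78.01161
3. -14.56536, 25.69648
4. 39.85950, -151.32050
5. -89.97882, -30.81876

Point 1:
  φ: 0 + 37/60 + 58.6/3600 = 0.632944
  S → negative
  λ: 6 + 47/60 + 14.2/3600 = 6.787278
  hemisphere W, so the sign is −
Point 2:
  φ: 64 + 13/60 + 10.3/3600 = 64.219528
  S ⇒ negate
  Longitude: 78 + 0/60 + 41.81/3600 = 78.011614
  E → positive
Point 3:
  φ: 14 + 33/60 + 55.3/3600 = 14.565361
  S ⇒ negate
  Longitude: 25° + 41/60 + 47.33/3600 = 25 + 0.683333 + 0.013147 = 25.696481
  E ⇒ keep positive
Point 4:
  Lat: 51.57′ = 0.859500°; total 39.859500
  N → positive
  λ: 19.23′ = 0.320500°; total 151.320500
  W ⇒ negate
Point 5:
  φ: degrees = first 2 digits = 89, minutes = 58.7291; 89 + 58.7291/60 = 89.978818
  hemisphere S, so the sign is −
  Longitude: degrees = first 3 digits = 30, minutes = 49.1254; 30 + 49.1254/60 = 30.818757
  hemisphere W, so the sign is −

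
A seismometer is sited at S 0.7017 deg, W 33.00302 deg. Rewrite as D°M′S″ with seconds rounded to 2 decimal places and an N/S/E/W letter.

Lat: 0.701700 × 60 = 42.10200′ → 42′, remainder × 60 = 6.1200″
λ: 0.003020° → 0.18120′; 0.18120 × 60 = 10.8720″

0°42′6.12″ S, 33°00′10.87″ W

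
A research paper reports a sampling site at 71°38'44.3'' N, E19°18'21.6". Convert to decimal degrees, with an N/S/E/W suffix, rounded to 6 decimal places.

71.645639° N, 19.306000° E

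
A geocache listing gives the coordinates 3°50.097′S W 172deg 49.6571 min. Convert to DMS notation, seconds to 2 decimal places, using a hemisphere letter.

3°50′5.82″ S, 172°49′39.43″ W

Lat: fractional minutes 0.09700 × 60 = 5.8200″
Longitude: 49.65710′ → 49′ and 0.65710 × 60 = 39.4260″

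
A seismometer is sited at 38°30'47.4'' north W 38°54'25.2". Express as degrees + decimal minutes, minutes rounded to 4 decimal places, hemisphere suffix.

φ: seconds/60 = 0.79000; minutes = 30 + 0.79000 = 30.790000
λ: 54 + 25.2/60 = 54.420000′

38° 30.7900′ N, 38° 54.4200′ W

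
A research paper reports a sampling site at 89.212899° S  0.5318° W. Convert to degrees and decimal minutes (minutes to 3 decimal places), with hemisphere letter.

89° 12.774′ S, 0° 31.908′ W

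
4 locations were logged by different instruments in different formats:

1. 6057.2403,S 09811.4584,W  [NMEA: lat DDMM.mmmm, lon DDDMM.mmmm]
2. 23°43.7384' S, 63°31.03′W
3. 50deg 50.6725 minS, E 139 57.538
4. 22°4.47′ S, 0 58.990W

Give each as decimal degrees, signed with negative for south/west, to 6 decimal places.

Point 1:
  Lat: degrees = first 2 digits = 60, minutes = 57.2403; 60 + 57.2403/60 = 60.9540050
  S ⇒ negate
  Longitude: split at 3 digits → 098° and 11.4584′; 98 + 11.4584/60 = 98.1909733
  W → negative
Point 2:
  Latitude: 23 + 43.7384/60 = 23.7289733
  hemisphere S, so the sign is −
  Longitude: 63 + 31.03/60 = 63.5171667
  hemisphere W, so the sign is −
Point 3:
  φ: 50 + 50.6725/60 = 50.8445417
  S ⇒ negate
  Lon: 139 + 57.538/60 = 139.9589667
  E ⇒ keep positive
Point 4:
  φ: 4.47′ = 0.074500°; total 22.0745000
  hemisphere S, so the sign is −
  Lon: 0 + 58.99/60 = 0.9831667
  W ⇒ negate

1. -60.954005, -98.190973
2. -23.728973, -63.517167
3. -50.844542, 139.958967
4. -22.074500, -0.983167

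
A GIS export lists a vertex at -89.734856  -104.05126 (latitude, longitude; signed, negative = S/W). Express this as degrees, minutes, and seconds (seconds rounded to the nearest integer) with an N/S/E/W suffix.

Latitude is negative → S; |value| = 89.734856
φ: 0.734856° → 44.09136′; 0.09136 × 60 = 5.48″
Longitude is negative → W; |value| = 104.051260
λ: 0.051260° → 3.07560′; 0.07560 × 60 = 4.54″

89°44′5″ S, 104°03′5″ W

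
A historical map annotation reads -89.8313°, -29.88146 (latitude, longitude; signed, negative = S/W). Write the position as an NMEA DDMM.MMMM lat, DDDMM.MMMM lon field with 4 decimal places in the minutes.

8949.8780,S / 02952.8876,W

Latitude is negative → S; |value| = 89.831300
φ: minutes = (89.831300 − 89) × 60 = 49.878000
Longitude is negative → W; |value| = 29.881460
Lon: fractional part 0.881460 → 52.887600 minutes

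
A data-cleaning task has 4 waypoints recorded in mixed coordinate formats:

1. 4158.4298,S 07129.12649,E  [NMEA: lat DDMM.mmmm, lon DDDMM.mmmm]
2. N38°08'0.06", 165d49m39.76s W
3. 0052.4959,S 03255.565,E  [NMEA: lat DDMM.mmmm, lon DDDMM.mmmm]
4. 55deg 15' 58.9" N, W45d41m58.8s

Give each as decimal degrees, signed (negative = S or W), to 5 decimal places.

Point 1:
  Lat: split at 2 digits → 41° and 58.4298′; 41 + 58.4298/60 = 41.973830
  hemisphere S, so the sign is −
  Longitude: degrees = first 3 digits = 71, minutes = 29.12649; 71 + 29.12649/60 = 71.485442
  E → positive
Point 2:
  Latitude: 38 + 8/60 + 0.06/3600 = 38.133350
  N → positive
  Longitude: 165° + 49/60 + 39.76/3600 = 165 + 0.816667 + 0.011044 = 165.827711
  hemisphere W, so the sign is −
Point 3:
  Latitude: degrees = first 2 digits = 0, minutes = 52.4959; 0 + 52.4959/60 = 0.874932
  hemisphere S, so the sign is −
  Longitude: split at 3 digits → 032° and 55.565′; 32 + 55.565/60 = 32.926083
  E → positive
Point 4:
  φ: 55 + 15/60 + 58.9/3600 = 55.266361
  N → positive
  Longitude: 45 + 41/60 + 58.8/3600 = 45.699667
  hemisphere W, so the sign is −

1. -41.97383, 71.48544
2. 38.13335, -165.82771
3. -0.87493, 32.92608
4. 55.26636, -45.69967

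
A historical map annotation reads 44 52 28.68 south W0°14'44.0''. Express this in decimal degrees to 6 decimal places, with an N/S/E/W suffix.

Latitude: 52′ + 28.68″ = 52.47800′; 44 + 52.47800/60 = 44.8746333
Lon: 14′ + 44″ = 14.73333′; 0 + 14.73333/60 = 0.2455556

44.874633° S, 0.245556° W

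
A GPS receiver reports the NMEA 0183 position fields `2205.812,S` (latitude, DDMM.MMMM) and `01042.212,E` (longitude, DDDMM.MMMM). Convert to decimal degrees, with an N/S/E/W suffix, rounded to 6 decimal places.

Lat: split at 2 digits → 22° and 5.812′; 22 + 5.812/60 = 22.0968667
Lon: degrees = first 3 digits = 10, minutes = 42.212; 10 + 42.212/60 = 10.7035333

22.096867° S, 10.703533° E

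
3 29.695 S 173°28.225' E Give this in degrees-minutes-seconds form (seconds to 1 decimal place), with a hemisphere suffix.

φ: fractional minutes 0.69500 × 60 = 41.700″
Lon: fractional minutes 0.22500 × 60 = 13.500″

3°29′41.7″ S, 173°28′13.5″ E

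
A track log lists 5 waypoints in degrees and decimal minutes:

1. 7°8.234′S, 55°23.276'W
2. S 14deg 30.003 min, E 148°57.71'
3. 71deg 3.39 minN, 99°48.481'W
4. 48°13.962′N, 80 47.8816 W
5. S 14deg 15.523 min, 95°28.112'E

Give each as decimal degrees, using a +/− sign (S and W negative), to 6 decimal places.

1. -7.137233, -55.387933
2. -14.500050, 148.961833
3. 71.056500, -99.808017
4. 48.232700, -80.798027
5. -14.258717, 95.468533

Point 1:
  Lat: 8.234′ = 0.137233°; total 7.1372333
  S ⇒ negate
  Longitude: 23.276′ = 0.387933°; total 55.3879333
  W → negative
Point 2:
  φ: 14 + 30.003/60 = 14.5000500
  S ⇒ negate
  λ: 57.71′ = 0.961833°; total 148.9618333
  E ⇒ keep positive
Point 3:
  Latitude: 3.39′ = 0.056500°; total 71.0565000
  N → positive
  λ: 48.481′ = 0.808017°; total 99.8080167
  W ⇒ negate
Point 4:
  φ: 13.962′ = 0.232700°; total 48.2327000
  N ⇒ keep positive
  Longitude: 47.8816′ = 0.798027°; total 80.7980267
  hemisphere W, so the sign is −
Point 5:
  φ: 14 + 15.523/60 = 14.2587167
  hemisphere S, so the sign is −
  Lon: 28.112′ = 0.468533°; total 95.4685333
  E ⇒ keep positive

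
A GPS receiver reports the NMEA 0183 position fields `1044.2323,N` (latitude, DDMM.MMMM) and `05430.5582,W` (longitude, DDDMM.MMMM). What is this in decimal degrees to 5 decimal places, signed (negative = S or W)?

10.73721, -54.50930

Latitude: split at 2 digits → 10° and 44.2323′; 10 + 44.2323/60 = 10.737205
N ⇒ keep positive
Longitude: degrees = first 3 digits = 54, minutes = 30.5582; 54 + 30.5582/60 = 54.509303
hemisphere W, so the sign is −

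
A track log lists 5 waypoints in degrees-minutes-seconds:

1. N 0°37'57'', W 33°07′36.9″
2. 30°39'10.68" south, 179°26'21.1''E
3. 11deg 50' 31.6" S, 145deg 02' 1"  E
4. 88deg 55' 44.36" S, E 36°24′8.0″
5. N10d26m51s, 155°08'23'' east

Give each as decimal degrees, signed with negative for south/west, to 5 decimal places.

Point 1:
  φ: 0° + 37/60 + 57/3600 = 0 + 0.616667 + 0.015833 = 0.632500
  N ⇒ keep positive
  Lon: 33 + 7/60 + 36.9/3600 = 33.126917
  W ⇒ negate
Point 2:
  φ: 30 + 39/60 + 10.68/3600 = 30.652967
  S ⇒ negate
  Lon: 179° + 26/60 + 21.1/3600 = 179 + 0.433333 + 0.005861 = 179.439194
  E ⇒ keep positive
Point 3:
  Latitude: 11° + 50/60 + 31.6/3600 = 11 + 0.833333 + 0.008778 = 11.842111
  S → negative
  Longitude: 145° + 2/60 + 1/3600 = 145 + 0.033333 + 0.000278 = 145.033611
  E ⇒ keep positive
Point 4:
  φ: 88 + 55/60 + 44.36/3600 = 88.928989
  S ⇒ negate
  Longitude: 36 + 24/60 + 8/3600 = 36.402222
  E → positive
Point 5:
  Latitude: 10 + 26/60 + 51/3600 = 10.447500
  N → positive
  λ: 155 + 8/60 + 23/3600 = 155.139722
  E ⇒ keep positive

1. 0.63250, -33.12692
2. -30.65297, 179.43919
3. -11.84211, 145.03361
4. -88.92899, 36.40222
5. 10.44750, 155.13972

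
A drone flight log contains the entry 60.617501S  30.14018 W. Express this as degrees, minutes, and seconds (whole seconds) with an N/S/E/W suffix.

Latitude: 0.617501° → 37.05006′; 0.05006 × 60 = 3.00″
Lon: 0.140180 × 60 = 8.41080′ → 8′, remainder × 60 = 24.65″

60°37′3″ S, 30°08′25″ W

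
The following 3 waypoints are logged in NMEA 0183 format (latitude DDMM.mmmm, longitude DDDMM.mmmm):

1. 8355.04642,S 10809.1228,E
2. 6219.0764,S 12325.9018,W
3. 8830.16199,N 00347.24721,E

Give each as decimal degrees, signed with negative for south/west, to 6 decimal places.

1. -83.917440, 108.152047
2. -62.317940, -123.431697
3. 88.502700, 3.787454

Point 1:
  Lat: split at 2 digits → 83° and 55.04642′; 83 + 55.04642/60 = 83.9174403
  S → negative
  Lon: degrees = first 3 digits = 108, minutes = 9.1228; 108 + 9.1228/60 = 108.1520467
  E → positive
Point 2:
  Lat: split at 2 digits → 62° and 19.0764′; 62 + 19.0764/60 = 62.3179400
  S ⇒ negate
  Lon: degrees = first 3 digits = 123, minutes = 25.9018; 123 + 25.9018/60 = 123.4316967
  W → negative
Point 3:
  Latitude: degrees = first 2 digits = 88, minutes = 30.16199; 88 + 30.16199/60 = 88.5026998
  N → positive
  Longitude: split at 3 digits → 003° and 47.24721′; 3 + 47.24721/60 = 3.7874535
  E → positive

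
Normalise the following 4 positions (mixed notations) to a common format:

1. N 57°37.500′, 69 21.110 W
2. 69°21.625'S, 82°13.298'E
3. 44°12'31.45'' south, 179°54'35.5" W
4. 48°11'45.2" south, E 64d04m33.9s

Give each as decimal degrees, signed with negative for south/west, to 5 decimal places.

1. 57.62500, -69.35183
2. -69.36042, 82.22163
3. -44.20874, -179.90986
4. -48.19589, 64.07608

Point 1:
  φ: 57 + 37.5/60 = 57.625000
  N ⇒ keep positive
  Lon: 21.11′ = 0.351833°; total 69.351833
  W → negative
Point 2:
  φ: 69 + 21.625/60 = 69.360417
  hemisphere S, so the sign is −
  λ: 13.298′ = 0.221633°; total 82.221633
  E → positive
Point 3:
  Latitude: 12′ + 31.45″ = 12.52417′; 44 + 12.52417/60 = 44.208736
  S → negative
  Lon: 54′ + 35.5″ = 54.59167′; 179 + 54.59167/60 = 179.909861
  W ⇒ negate
Point 4:
  φ: 48° + 11/60 + 45.2/3600 = 48 + 0.183333 + 0.012556 = 48.195889
  hemisphere S, so the sign is −
  λ: 4′ + 33.9″ = 4.56500′; 64 + 4.56500/60 = 64.076083
  E ⇒ keep positive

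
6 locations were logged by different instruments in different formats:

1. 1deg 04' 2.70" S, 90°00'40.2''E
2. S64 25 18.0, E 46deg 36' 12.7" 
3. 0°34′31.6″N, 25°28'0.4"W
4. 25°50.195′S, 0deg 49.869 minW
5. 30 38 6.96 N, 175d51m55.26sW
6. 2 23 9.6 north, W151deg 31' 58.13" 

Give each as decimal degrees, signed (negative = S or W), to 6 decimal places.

1. -1.067417, 90.011167
2. -64.421667, 46.603528
3. 0.575444, -25.466778
4. -25.836583, -0.831150
5. 30.635267, -175.865350
6. 2.386000, -151.532814

Point 1:
  Lat: 1 + 4/60 + 2.7/3600 = 1.0674167
  S → negative
  Lon: 90 + 0/60 + 40.2/3600 = 90.0111667
  E → positive
Point 2:
  φ: 64° + 25/60 + 18/3600 = 64 + 0.416667 + 0.005000 = 64.4216667
  S ⇒ negate
  Lon: 46° + 36/60 + 12.7/3600 = 46 + 0.600000 + 0.003528 = 46.6035278
  E ⇒ keep positive
Point 3:
  Latitude: 0 + 34/60 + 31.6/3600 = 0.5754444
  N ⇒ keep positive
  Lon: 25 + 28/60 + 0.4/3600 = 25.4667778
  W ⇒ negate
Point 4:
  φ: 50.195′ = 0.836583°; total 25.8365833
  S → negative
  Lon: 0 + 49.869/60 = 0.8311500
  hemisphere W, so the sign is −
Point 5:
  Lat: 30 + 38/60 + 6.96/3600 = 30.6352667
  N → positive
  λ: 175 + 51/60 + 55.26/3600 = 175.8653500
  W → negative
Point 6:
  φ: 23′ + 9.6″ = 23.16000′; 2 + 23.16000/60 = 2.3860000
  N → positive
  Lon: 151 + 31/60 + 58.13/3600 = 151.5328139
  W ⇒ negate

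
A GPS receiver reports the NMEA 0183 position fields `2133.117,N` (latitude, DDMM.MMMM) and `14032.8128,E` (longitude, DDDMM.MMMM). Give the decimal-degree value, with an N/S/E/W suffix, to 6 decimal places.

φ: degrees = first 2 digits = 21, minutes = 33.117; 21 + 33.117/60 = 21.5519500
Lon: degrees = first 3 digits = 140, minutes = 32.8128; 140 + 32.8128/60 = 140.5468800

21.551950° N, 140.546880° E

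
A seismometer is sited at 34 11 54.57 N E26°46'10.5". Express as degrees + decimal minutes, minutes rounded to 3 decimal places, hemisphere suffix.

34° 11.910′ N, 26° 46.175′ E

φ: seconds/60 = 0.90950; minutes = 11 + 0.90950 = 11.90950
Lon: seconds/60 = 0.17500; minutes = 46 + 0.17500 = 46.17500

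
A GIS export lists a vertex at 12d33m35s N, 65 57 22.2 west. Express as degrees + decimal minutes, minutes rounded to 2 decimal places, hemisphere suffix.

φ: 33 + 35/60 = 33.5833′
λ: seconds/60 = 0.37000; minutes = 57 + 0.37000 = 57.3700

12° 33.58′ N, 65° 57.37′ W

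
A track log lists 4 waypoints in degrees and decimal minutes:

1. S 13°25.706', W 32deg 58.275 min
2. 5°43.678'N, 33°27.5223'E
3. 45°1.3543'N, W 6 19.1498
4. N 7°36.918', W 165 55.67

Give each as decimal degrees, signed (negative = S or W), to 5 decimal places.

Point 1:
  Lat: 25.706′ = 0.428433°; total 13.428433
  hemisphere S, so the sign is −
  Lon: 58.275′ = 0.971250°; total 32.971250
  hemisphere W, so the sign is −
Point 2:
  φ: 43.678′ = 0.727967°; total 5.727967
  N → positive
  λ: 27.5223′ = 0.458705°; total 33.458705
  E → positive
Point 3:
  Latitude: 1.3543′ = 0.022572°; total 45.022572
  N ⇒ keep positive
  λ: 6 + 19.1498/60 = 6.319163
  W ⇒ negate
Point 4:
  Lat: 7 + 36.918/60 = 7.615300
  N → positive
  Lon: 165 + 55.67/60 = 165.927833
  hemisphere W, so the sign is −

1. -13.42843, -32.97125
2. 5.72797, 33.45871
3. 45.02257, -6.31916
4. 7.61530, -165.92783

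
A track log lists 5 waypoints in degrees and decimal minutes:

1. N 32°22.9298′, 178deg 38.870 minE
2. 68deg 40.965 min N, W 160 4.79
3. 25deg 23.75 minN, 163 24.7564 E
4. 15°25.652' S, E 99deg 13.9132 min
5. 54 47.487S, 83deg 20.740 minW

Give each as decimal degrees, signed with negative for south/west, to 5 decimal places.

Point 1:
  Latitude: 32 + 22.9298/60 = 32.382163
  N → positive
  λ: 178 + 38.87/60 = 178.647833
  E → positive
Point 2:
  Latitude: 68 + 40.965/60 = 68.682750
  N ⇒ keep positive
  λ: 160 + 4.79/60 = 160.079833
  W → negative
Point 3:
  φ: 25 + 23.75/60 = 25.395833
  N ⇒ keep positive
  Lon: 163 + 24.7564/60 = 163.412607
  E ⇒ keep positive
Point 4:
  Lat: 15 + 25.652/60 = 15.427533
  hemisphere S, so the sign is −
  Lon: 13.9132′ = 0.231887°; total 99.231887
  E → positive
Point 5:
  φ: 54 + 47.487/60 = 54.791450
  S ⇒ negate
  λ: 20.74′ = 0.345667°; total 83.345667
  W ⇒ negate

1. 32.38216, 178.64783
2. 68.68275, -160.07983
3. 25.39583, 163.41261
4. -15.42753, 99.23189
5. -54.79145, -83.34567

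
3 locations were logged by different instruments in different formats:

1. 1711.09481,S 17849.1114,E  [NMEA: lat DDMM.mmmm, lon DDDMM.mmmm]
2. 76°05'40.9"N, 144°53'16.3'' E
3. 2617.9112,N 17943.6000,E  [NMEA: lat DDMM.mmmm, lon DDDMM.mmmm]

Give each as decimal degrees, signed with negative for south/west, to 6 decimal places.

1. -17.184914, 178.818523
2. 76.094694, 144.887861
3. 26.298520, 179.726667

Point 1:
  φ: degrees = first 2 digits = 17, minutes = 11.09481; 17 + 11.09481/60 = 17.1849135
  S ⇒ negate
  λ: split at 3 digits → 178° and 49.1114′; 178 + 49.1114/60 = 178.8185233
  E ⇒ keep positive
Point 2:
  φ: 76° + 5/60 + 40.9/3600 = 76 + 0.083333 + 0.011361 = 76.0946944
  N → positive
  Lon: 53′ + 16.3″ = 53.27167′; 144 + 53.27167/60 = 144.8878611
  E ⇒ keep positive
Point 3:
  φ: split at 2 digits → 26° and 17.9112′; 26 + 17.9112/60 = 26.2985200
  N → positive
  λ: degrees = first 3 digits = 179, minutes = 43.6; 179 + 43.6/60 = 179.7266667
  E → positive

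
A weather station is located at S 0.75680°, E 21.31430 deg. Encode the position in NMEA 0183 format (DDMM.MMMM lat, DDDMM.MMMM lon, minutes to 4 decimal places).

Latitude: 0° + 0.756800 × 60 = 0° 45.408000′
Lon: fractional part 0.314300 → 18.858000 minutes

0045.4080,S / 02118.8580,E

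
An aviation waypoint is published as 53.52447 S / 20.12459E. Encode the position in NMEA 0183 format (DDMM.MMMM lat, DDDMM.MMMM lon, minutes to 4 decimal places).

Lat: minutes = (53.524470 − 53) × 60 = 31.468200
Lon: minutes = (20.124590 − 20) × 60 = 7.475400

5331.4682,S / 02007.4754,E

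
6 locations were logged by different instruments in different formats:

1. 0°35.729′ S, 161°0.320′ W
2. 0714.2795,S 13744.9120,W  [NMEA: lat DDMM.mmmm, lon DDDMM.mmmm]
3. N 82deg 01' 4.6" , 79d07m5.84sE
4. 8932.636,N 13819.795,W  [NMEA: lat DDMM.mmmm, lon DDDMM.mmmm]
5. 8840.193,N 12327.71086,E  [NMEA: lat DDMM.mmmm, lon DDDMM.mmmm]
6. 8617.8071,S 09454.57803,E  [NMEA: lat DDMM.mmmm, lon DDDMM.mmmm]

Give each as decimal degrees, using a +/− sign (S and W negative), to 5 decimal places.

1. -0.59548, -161.00533
2. -7.23799, -137.74853
3. 82.01794, 79.11829
4. 89.54393, -138.32992
5. 88.66988, 123.46185
6. -86.29679, 94.90963

Point 1:
  Lat: 0 + 35.729/60 = 0.595483
  S ⇒ negate
  Longitude: 0.32′ = 0.005333°; total 161.005333
  W ⇒ negate
Point 2:
  φ: split at 2 digits → 07° and 14.2795′; 7 + 14.2795/60 = 7.237992
  S → negative
  λ: split at 3 digits → 137° and 44.912′; 137 + 44.912/60 = 137.748533
  W → negative
Point 3:
  Lat: 82° + 1/60 + 4.6/3600 = 82 + 0.016667 + 0.001278 = 82.017944
  N ⇒ keep positive
  λ: 79° + 7/60 + 5.84/3600 = 79 + 0.116667 + 0.001622 = 79.118289
  E → positive
Point 4:
  φ: split at 2 digits → 89° and 32.636′; 89 + 32.636/60 = 89.543933
  N ⇒ keep positive
  Lon: degrees = first 3 digits = 138, minutes = 19.795; 138 + 19.795/60 = 138.329917
  hemisphere W, so the sign is −
Point 5:
  Latitude: degrees = first 2 digits = 88, minutes = 40.193; 88 + 40.193/60 = 88.669883
  N → positive
  Longitude: split at 3 digits → 123° and 27.71086′; 123 + 27.71086/60 = 123.461848
  E ⇒ keep positive
Point 6:
  Lat: split at 2 digits → 86° and 17.8071′; 86 + 17.8071/60 = 86.296785
  S ⇒ negate
  Lon: split at 3 digits → 094° and 54.57803′; 94 + 54.57803/60 = 94.909634
  E ⇒ keep positive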